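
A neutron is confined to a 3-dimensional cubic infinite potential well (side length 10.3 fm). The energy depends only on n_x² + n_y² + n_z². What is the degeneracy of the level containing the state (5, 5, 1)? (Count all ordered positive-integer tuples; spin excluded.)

degeneracy = 6

The level has n_x² + n_y² + n_z² = 51. The ordered positive-integer solutions are (1, 1, 7), (1, 5, 5), (1, 7, 1), (5, 1, 5), (5, 5, 1), (7, 1, 1).
That gives 6 states.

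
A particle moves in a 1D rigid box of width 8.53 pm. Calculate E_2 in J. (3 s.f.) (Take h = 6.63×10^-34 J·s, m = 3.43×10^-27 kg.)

For an infinite well E_n = n²h²/(8mL²), so E_1 = h²/(8mL²) = (6.63×10^-34)²/(8·3.43×10^-27·(8.53×10^-12 m)²) = 2.202×10^-19 J.
Then E_2 = 2²·E_1 = 4·2.202×10^-19 J = 8.81×10^-19 J.

E_2 = 8.81×10^-19 J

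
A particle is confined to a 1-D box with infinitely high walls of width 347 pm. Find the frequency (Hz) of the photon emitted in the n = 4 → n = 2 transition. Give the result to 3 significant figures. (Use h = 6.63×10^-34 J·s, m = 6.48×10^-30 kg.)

f = 1.27×10^15 Hz

E_1 = h²/(8mL²) = 7.042×10^-20 J and ΔE = (4² − 2²)E_1 = 8.450×10^-19 J.
f = ΔE/h = 8.450×10^-19/6.63×10^-34 = 1.27×10^15 Hz.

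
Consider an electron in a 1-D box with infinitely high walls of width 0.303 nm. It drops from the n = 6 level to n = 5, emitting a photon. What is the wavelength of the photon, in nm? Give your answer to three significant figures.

λ = 27.5 nm

E_1 = h²/(8m_eL²) = 6.562×10^-19 J, so ΔE = (6² − 5²)E_1 = 7.218×10^-18 J.
λ = hc/ΔE = (6.626×10^-34·2.998×10^8)/7.218×10^-18 = 2.75×10^-8 m = 27.5 nm.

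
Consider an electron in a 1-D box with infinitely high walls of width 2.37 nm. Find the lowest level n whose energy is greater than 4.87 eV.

n = 9

E_1 = h²/(8m_eL²) = 1.073×10^-20 J = 0.06698 eV.
Need n² > 4.87/0.06698 = 72.71, i.e. n > 8.527.
The smallest integer satisfying this is n = 9.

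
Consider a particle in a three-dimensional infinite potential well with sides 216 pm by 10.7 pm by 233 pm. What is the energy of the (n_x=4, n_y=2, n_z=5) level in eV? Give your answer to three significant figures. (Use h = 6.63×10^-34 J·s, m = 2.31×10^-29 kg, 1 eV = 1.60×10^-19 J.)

E = 531 eV

For a 3D rectangular well E = (h²/8m)·Σ n_i²/L_i² = (6.63×10^-34)²/(8·2.31×10^-29) · [4²/(216 pm)² + 2²/(10.7 pm)² + 5²/(233 pm)²].
Evaluating gives E = 8.501×10^-17 J = 531 eV.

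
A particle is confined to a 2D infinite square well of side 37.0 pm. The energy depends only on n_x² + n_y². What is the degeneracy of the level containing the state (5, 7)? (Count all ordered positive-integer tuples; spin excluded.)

degeneracy = 2

The level has n_x² + n_y² = 74. The ordered positive-integer solutions are (5, 7), (7, 5).
That gives 2 states.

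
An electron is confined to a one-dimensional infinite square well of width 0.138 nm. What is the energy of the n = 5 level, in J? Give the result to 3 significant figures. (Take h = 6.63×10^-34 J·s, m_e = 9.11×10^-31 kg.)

For an infinite well E_n = n²h²/(8m_eL²), so E_1 = h²/(8m_eL²) = (6.63×10^-34)²/(8·9.11×10^-31·(1.38×10^-10 m)²) = 3.167×10^-18 J.
Then E_5 = 5²·E_1 = 25·3.167×10^-18 J = 7.92×10^-17 J.

E_5 = 7.92×10^-17 J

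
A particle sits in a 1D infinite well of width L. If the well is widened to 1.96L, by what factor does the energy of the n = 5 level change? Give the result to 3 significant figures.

E_n ∝ 1/L², so the energy scales by 1/1.96² = 0.260.

0.260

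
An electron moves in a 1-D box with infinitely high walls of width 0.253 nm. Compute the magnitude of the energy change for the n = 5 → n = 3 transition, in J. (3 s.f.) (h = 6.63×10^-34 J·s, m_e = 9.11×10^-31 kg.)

E_1 = h²/(8m_eL²) = 9.423×10^-19 J.
|ΔE| = |5² − 3²|·E_1 = 16·9.423×10^-19 J = 1.51×10^-17 J.

|ΔE| = 1.51×10^-17 J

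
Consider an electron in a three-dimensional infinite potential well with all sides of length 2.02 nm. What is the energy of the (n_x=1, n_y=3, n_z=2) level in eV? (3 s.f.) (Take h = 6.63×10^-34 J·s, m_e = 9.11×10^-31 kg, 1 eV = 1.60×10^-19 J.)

For a 3D rectangular well E = (h²/8m_e)·Σ n_i²/L_i² = (6.63×10^-34)²/(8·9.11×10^-31) · [1²/(2.02 nm)² + 3²/(2.02 nm)² + 2²/(2.02 nm)²].
Evaluating gives E = 2.069×10^-19 J = 1.29 eV.

E = 1.29 eV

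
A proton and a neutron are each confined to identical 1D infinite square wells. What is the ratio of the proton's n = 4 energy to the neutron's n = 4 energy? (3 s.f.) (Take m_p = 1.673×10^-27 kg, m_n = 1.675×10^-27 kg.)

E_n ∝ 1/m at fixed n and L, so the ratio is m_n/m_p = 1.675×10^-27/1.673×10^-27 = 1.00.

1.00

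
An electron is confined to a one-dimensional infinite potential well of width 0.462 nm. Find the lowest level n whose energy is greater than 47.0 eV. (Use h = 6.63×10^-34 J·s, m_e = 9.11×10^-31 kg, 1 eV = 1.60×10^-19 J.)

E_1 = h²/(8m_eL²) = 2.826×10^-19 J = 1.766 eV.
Need n² > 47.0/1.766 = 26.61, i.e. n > 5.158.
The smallest integer satisfying this is n = 6.

n = 6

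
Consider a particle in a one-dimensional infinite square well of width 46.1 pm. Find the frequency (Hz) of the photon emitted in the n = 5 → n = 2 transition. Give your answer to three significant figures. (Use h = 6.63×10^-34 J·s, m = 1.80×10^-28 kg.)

f = 4.55×10^15 Hz

E_1 = h²/(8mL²) = 1.436×10^-19 J and ΔE = (5² − 2²)E_1 = 3.016×10^-18 J.
f = ΔE/h = 3.016×10^-18/6.63×10^-34 = 4.55×10^15 Hz.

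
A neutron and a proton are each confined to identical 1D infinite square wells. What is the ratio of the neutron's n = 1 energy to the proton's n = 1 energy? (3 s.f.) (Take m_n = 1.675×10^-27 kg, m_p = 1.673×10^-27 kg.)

0.999

E_n ∝ 1/m at fixed n and L, so the ratio is m_p/m_n = 1.673×10^-27/1.675×10^-27 = 0.999.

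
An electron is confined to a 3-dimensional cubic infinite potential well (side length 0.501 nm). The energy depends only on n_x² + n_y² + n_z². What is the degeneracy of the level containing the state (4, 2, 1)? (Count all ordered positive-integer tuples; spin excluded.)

degeneracy = 6

The level has n_x² + n_y² + n_z² = 21. The ordered positive-integer solutions are (1, 2, 4), (1, 4, 2), (2, 1, 4), (2, 4, 1), (4, 1, 2), (4, 2, 1).
That gives 6 states.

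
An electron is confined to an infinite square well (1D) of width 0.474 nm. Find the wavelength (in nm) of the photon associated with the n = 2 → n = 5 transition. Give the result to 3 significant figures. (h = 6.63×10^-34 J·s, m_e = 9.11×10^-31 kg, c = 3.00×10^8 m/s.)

λ = 35.3 nm

E_1 = h²/(8m_eL²) = 2.684×10^-19 J, so ΔE = (5² − 2²)E_1 = 5.636×10^-18 J.
λ = hc/ΔE = (6.63×10^-34·3.00×10^8)/5.636×10^-18 = 3.53×10^-8 m = 35.3 nm.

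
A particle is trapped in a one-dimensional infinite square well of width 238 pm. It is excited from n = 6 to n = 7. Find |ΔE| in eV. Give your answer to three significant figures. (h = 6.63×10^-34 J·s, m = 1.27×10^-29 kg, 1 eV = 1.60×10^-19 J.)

E_1 = h²/(8mL²) = 7.638×10^-20 J.
|ΔE| = |6² − 7²|·E_1 = 13·7.638×10^-20 J = 9.929×10^-19 J = 6.21 eV.

|ΔE| = 6.21 eV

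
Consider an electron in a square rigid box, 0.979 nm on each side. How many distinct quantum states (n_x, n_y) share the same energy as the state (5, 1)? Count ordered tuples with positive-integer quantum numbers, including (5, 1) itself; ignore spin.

The level has n_x² + n_y² = 26. The ordered positive-integer solutions are (1, 5), (5, 1).
That gives 2 states.

degeneracy = 2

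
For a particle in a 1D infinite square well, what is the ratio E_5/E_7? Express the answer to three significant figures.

E_n ∝ n², so E_5/E_7 = 5²/7² = 25/49 = 0.510.

0.510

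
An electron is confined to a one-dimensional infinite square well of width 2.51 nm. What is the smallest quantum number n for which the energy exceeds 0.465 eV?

n = 3

E_1 = h²/(8m_eL²) = 9.563×10^-21 J = 0.05969 eV.
Need n² > 0.465/0.05969 = 7.790, i.e. n > 2.791.
The smallest integer satisfying this is n = 3.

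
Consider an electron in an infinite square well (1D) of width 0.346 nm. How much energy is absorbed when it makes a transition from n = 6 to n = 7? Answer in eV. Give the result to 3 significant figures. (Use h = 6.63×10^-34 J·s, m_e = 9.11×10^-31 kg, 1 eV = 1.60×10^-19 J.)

|ΔE| = 40.9 eV

E_1 = h²/(8m_eL²) = 5.038×10^-19 J.
|ΔE| = |6² − 7²|·E_1 = 13·5.038×10^-19 J = 6.549×10^-18 J = 40.9 eV.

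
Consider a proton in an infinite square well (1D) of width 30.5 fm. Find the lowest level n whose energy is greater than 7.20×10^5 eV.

E_1 = h²/(8m_pL²) = 3.526×10^-14 J = 2.201×10^5 eV.
Need n² > 7.20×10^5/2.201×10^5 = 3.271, i.e. n > 1.809.
The smallest integer satisfying this is n = 2.

n = 2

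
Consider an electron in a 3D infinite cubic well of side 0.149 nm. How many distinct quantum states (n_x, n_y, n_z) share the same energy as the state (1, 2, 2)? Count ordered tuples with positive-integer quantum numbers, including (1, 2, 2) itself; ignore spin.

The level has n_x² + n_y² + n_z² = 9. The ordered positive-integer solutions are (1, 2, 2), (2, 1, 2), (2, 2, 1).
That gives 3 states.

degeneracy = 3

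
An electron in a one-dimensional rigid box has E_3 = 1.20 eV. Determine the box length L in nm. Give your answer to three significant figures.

L = 1.68 nm

From E_n = n²h²/(8m_eL²), L = n·h/√(8m_eE_n).
E_3 = 1.20 eV = 1.922×10^-19 J, so L = 3·6.626×10^-34/√(8·9.109×10^-31·1.922×10^-19) = 1.68×10^-9 m = 1.68 nm.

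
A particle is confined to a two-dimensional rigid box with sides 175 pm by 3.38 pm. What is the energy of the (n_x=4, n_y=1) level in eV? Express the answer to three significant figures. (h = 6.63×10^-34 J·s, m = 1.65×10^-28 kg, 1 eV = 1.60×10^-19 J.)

For a 2D rectangular well E = (h²/8m)·Σ n_i²/L_i² = (6.63×10^-34)²/(8·1.65×10^-28) · [4²/(175 pm)² + 1²/(3.38 pm)²].
Evaluating gives E = 2.932×10^-17 J = 183 eV.

E = 183 eV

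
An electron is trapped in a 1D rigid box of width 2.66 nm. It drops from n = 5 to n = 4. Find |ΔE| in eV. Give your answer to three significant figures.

|ΔE| = 0.478 eV

E_1 = h²/(8m_eL²) = 8.515×10^-21 J.
|ΔE| = |5² − 4²|·E_1 = 9·8.515×10^-21 J = 7.663×10^-20 J = 0.478 eV.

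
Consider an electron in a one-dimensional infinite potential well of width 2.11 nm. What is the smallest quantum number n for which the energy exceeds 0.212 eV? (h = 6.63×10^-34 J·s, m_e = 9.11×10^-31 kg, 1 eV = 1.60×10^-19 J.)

n = 2

E_1 = h²/(8m_eL²) = 1.355×10^-20 J = 0.08469 eV.
Need n² > 0.212/0.08469 = 2.503, i.e. n > 1.582.
The smallest integer satisfying this is n = 2.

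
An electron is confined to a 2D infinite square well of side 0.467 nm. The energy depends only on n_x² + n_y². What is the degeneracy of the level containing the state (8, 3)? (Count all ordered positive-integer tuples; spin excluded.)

degeneracy = 2

The level has n_x² + n_y² = 73. The ordered positive-integer solutions are (3, 8), (8, 3).
That gives 2 states.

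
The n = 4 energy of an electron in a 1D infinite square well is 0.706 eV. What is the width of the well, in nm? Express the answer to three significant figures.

L = 2.92 nm

From E_n = n²h²/(8m_eL²), L = n·h/√(8m_eE_n).
E_4 = 0.706 eV = 1.131×10^-19 J, so L = 4·6.626×10^-34/√(8·9.109×10^-31·1.131×10^-19) = 2.92×10^-9 m = 2.92 nm.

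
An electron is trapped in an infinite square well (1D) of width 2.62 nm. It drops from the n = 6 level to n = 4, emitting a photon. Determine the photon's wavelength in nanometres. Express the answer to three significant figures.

λ = 1.13×10^3 nm

E_1 = h²/(8m_eL²) = 8.777×10^-21 J, so ΔE = (6² − 4²)E_1 = 1.755×10^-19 J.
λ = hc/ΔE = (6.626×10^-34·2.998×10^8)/1.755×10^-19 = 1.13×10^-6 m = 1.13×10^3 nm.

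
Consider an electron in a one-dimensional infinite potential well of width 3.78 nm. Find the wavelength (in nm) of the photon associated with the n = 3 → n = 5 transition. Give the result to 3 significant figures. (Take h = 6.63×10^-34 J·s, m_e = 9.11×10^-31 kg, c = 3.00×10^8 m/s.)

λ = 2.94×10^3 nm

E_1 = h²/(8m_eL²) = 4.221×10^-21 J, so ΔE = (5² − 3²)E_1 = 6.754×10^-20 J.
λ = hc/ΔE = (6.63×10^-34·3.00×10^8)/6.754×10^-20 = 2.94×10^-6 m = 2.94×10^3 nm.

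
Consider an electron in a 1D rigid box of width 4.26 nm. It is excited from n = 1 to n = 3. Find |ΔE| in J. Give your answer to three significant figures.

|ΔE| = 2.66×10^-20 J

E_1 = h²/(8m_eL²) = 3.320×10^-21 J.
|ΔE| = |1² − 3²|·E_1 = 8·3.320×10^-21 J = 2.66×10^-20 J.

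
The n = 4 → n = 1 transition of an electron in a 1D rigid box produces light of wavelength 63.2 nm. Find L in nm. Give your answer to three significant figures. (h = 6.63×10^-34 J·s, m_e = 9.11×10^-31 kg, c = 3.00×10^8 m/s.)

The photon carries ΔE = hc/λ = 6.63×10^-34·3.00×10^8/6.32×10^-8 m = 3.147×10^-18 J.
Since ΔE = (4² − 1²)E_1, E_1 = 2.098×10^-19 J, and L = h/√(8m_eE_1) = 5.36×10^-10 m = 0.536 nm.

L = 0.536 nm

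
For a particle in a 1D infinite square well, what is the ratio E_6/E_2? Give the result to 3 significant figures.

9.00

E_n ∝ n², so E_6/E_2 = 6²/2² = 36/4 = 9.00.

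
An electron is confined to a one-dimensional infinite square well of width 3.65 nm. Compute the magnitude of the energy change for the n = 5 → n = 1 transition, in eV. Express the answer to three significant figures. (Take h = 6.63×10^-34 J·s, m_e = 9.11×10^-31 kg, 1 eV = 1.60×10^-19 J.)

E_1 = h²/(8m_eL²) = 4.527×10^-21 J.
|ΔE| = |5² − 1²|·E_1 = 24·4.527×10^-21 J = 1.086×10^-19 J = 0.679 eV.

|ΔE| = 0.679 eV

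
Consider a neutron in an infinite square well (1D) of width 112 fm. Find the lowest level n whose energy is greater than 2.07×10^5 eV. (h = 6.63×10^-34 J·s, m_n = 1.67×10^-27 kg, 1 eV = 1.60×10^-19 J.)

E_1 = h²/(8m_nL²) = 2.623×10^-15 J = 1.639×10^4 eV.
Need n² > 2.07×10^5/1.639×10^4 = 12.63, i.e. n > 3.554.
The smallest integer satisfying this is n = 4.

n = 4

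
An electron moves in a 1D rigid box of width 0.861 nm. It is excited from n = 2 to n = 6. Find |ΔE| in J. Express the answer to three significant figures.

|ΔE| = 2.60×10^-18 J

E_1 = h²/(8m_eL²) = 8.127×10^-20 J.
|ΔE| = |2² − 6²|·E_1 = 32·8.127×10^-20 J = 2.60×10^-18 J.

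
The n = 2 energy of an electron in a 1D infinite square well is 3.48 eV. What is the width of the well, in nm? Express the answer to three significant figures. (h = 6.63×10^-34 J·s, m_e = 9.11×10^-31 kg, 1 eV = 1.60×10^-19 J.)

From E_n = n²h²/(8m_eL²), L = n·h/√(8m_eE_n).
E_2 = 3.48 eV = 5.568×10^-19 J, so L = 2·6.63×10^-34/√(8·9.11×10^-31·5.568×10^-19) = 6.58×10^-10 m = 0.658 nm.

L = 0.658 nm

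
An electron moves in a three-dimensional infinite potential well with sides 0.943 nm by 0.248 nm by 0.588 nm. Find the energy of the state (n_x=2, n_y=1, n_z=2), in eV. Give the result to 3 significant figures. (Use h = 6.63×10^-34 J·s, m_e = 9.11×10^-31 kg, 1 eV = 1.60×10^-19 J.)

E = 12.2 eV

For a 3D rectangular well E = (h²/8m_e)·Σ n_i²/L_i² = (6.63×10^-34)²/(8·9.11×10^-31) · [2²/(0.943 nm)² + 1²/(0.248 nm)² + 2²/(0.588 nm)²].
Evaluating gives E = 1.950×10^-18 J = 12.2 eV.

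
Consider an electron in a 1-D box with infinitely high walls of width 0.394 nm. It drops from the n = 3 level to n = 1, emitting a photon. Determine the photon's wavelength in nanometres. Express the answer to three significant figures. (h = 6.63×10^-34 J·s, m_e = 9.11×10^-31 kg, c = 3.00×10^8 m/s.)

E_1 = h²/(8m_eL²) = 3.885×10^-19 J, so ΔE = (3² − 1²)E_1 = 3.108×10^-18 J.
λ = hc/ΔE = (6.63×10^-34·3.00×10^8)/3.108×10^-18 = 6.40×10^-8 m = 64.0 nm.

λ = 64.0 nm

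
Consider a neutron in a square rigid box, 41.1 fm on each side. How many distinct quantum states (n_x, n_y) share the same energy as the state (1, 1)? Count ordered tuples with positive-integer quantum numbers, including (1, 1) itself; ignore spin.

The level has n_x² + n_y² = 2. The ordered positive-integer solutions are (1, 1).
That gives 1 state.

degeneracy = 1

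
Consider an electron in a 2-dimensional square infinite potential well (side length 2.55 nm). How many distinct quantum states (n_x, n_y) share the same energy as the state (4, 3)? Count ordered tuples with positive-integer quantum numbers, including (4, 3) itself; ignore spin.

degeneracy = 2

The level has n_x² + n_y² = 25. The ordered positive-integer solutions are (3, 4), (4, 3).
That gives 2 states.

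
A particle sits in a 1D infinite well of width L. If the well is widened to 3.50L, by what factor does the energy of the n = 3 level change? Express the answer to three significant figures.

0.0816

E_n ∝ 1/L², so the energy scales by 1/3.50² = 0.0816.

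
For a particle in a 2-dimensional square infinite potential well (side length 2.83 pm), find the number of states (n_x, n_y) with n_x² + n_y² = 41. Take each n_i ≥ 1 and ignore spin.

degeneracy = 2

The level has n_x² + n_y² = 41. The ordered positive-integer solutions are (4, 5), (5, 4).
That gives 2 states.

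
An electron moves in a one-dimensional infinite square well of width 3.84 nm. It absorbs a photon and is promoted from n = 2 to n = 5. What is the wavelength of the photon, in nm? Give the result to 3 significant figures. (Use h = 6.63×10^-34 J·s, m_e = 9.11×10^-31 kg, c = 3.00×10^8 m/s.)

E_1 = h²/(8m_eL²) = 4.090×10^-21 J, so ΔE = (5² − 2²)E_1 = 8.589×10^-20 J.
λ = hc/ΔE = (6.63×10^-34·3.00×10^8)/8.589×10^-20 = 2.32×10^-6 m = 2.32×10^3 nm.

λ = 2.32×10^3 nm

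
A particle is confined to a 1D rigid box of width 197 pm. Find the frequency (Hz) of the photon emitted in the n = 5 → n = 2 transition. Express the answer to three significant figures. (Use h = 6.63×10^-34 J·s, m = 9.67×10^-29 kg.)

E_1 = h²/(8mL²) = 1.464×10^-20 J and ΔE = (5² − 2²)E_1 = 3.074×10^-19 J.
f = ΔE/h = 3.074×10^-19/6.63×10^-34 = 4.64×10^14 Hz.

f = 4.64×10^14 Hz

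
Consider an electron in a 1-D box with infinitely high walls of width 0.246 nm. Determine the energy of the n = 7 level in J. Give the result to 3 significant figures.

E_7 = 4.88×10^-17 J

For an infinite well E_n = n²h²/(8m_eL²), so E_1 = h²/(8m_eL²) = (6.626×10^-34)²/(8·9.109×10^-31·(2.46×10^-10 m)²) = 9.956×10^-19 J.
Then E_7 = 7²·E_1 = 49·9.956×10^-19 J = 4.88×10^-17 J.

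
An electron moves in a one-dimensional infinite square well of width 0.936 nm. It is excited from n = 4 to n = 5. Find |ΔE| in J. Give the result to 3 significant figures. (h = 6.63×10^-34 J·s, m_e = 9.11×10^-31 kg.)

|ΔE| = 6.20×10^-19 J

E_1 = h²/(8m_eL²) = 6.884×10^-20 J.
|ΔE| = |4² − 5²|·E_1 = 9·6.884×10^-20 J = 6.20×10^-19 J.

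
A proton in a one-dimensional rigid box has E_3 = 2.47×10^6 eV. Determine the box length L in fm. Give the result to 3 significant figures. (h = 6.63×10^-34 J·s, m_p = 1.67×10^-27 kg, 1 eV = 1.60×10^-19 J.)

L = 27.4 fm

From E_n = n²h²/(8m_pL²), L = n·h/√(8m_pE_n).
E_3 = 2.47×10^6 eV = 3.952×10^-13 J, so L = 3·6.63×10^-34/√(8·1.67×10^-27·3.952×10^-13) = 2.74×10^-14 m = 27.4 fm.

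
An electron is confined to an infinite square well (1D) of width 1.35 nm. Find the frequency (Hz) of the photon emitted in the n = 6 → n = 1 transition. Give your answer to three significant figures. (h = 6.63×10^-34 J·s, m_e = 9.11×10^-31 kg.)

E_1 = h²/(8m_eL²) = 3.309×10^-20 J and ΔE = (6² − 1²)E_1 = 1.158×10^-18 J.
f = ΔE/h = 1.158×10^-18/6.63×10^-34 = 1.75×10^15 Hz.

f = 1.75×10^15 Hz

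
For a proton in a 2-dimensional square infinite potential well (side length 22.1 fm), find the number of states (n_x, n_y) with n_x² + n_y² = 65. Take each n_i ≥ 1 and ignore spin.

The level has n_x² + n_y² = 65. The ordered positive-integer solutions are (1, 8), (4, 7), (7, 4), (8, 1).
That gives 4 states.

degeneracy = 4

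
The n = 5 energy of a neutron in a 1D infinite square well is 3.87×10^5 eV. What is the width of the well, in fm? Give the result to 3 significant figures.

L = 115 fm

From E_n = n²h²/(8m_nL²), L = n·h/√(8m_nE_n).
E_5 = 3.87×10^5 eV = 6.200×10^-14 J, so L = 5·6.626×10^-34/√(8·1.675×10^-27·6.200×10^-14) = 1.15×10^-13 m = 115 fm.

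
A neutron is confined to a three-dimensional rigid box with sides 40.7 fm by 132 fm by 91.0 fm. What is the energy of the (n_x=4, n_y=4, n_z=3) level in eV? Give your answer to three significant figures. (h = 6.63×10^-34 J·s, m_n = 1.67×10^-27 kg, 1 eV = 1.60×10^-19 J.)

E = 2.40×10^6 eV

For a 3D rectangular well E = (h²/8m_n)·Σ n_i²/L_i² = (6.63×10^-34)²/(8·1.67×10^-27) · [4²/(40.7 fm)² + 4²/(132 fm)² + 3²/(91.0 fm)²].
Evaluating gives E = 3.838×10^-13 J = 2.40×10^6 eV.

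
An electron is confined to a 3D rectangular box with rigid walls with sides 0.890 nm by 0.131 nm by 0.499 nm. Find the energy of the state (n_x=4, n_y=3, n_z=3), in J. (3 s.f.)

For a 3D rectangular well E = (h²/8m_e)·Σ n_i²/L_i² = (6.626×10^-34)²/(8·9.109×10^-31) · [4²/(0.890 nm)² + 3²/(0.131 nm)² + 3²/(0.499 nm)²].
Evaluating gives E = 3.50×10^-17 J.

E = 3.50×10^-17 J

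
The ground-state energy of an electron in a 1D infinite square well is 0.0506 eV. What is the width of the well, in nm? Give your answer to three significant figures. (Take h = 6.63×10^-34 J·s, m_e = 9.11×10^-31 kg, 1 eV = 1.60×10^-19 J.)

L = 2.73 nm

From E_n = n²h²/(8m_eL²), L = n·h/√(8m_eE_n).
E_1 = 0.0506 eV = 8.096×10^-21 J, so L = 1·6.63×10^-34/√(8·9.11×10^-31·8.096×10^-21) = 2.73×10^-9 m = 2.73 nm.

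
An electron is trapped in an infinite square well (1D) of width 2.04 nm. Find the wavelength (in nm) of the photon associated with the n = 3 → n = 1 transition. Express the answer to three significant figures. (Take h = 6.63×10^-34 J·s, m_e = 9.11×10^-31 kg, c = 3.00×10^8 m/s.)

E_1 = h²/(8m_eL²) = 1.449×10^-20 J, so ΔE = (3² − 1²)E_1 = 1.159×10^-19 J.
λ = hc/ΔE = (6.63×10^-34·3.00×10^8)/1.159×10^-19 = 1.72×10^-6 m = 1.72×10^3 nm.

λ = 1.72×10^3 nm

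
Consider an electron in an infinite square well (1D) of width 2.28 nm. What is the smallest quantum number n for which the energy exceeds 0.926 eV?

E_1 = h²/(8m_eL²) = 1.159×10^-20 J = 0.07235 eV.
Need n² > 0.926/0.07235 = 12.80, i.e. n > 3.578.
The smallest integer satisfying this is n = 4.

n = 4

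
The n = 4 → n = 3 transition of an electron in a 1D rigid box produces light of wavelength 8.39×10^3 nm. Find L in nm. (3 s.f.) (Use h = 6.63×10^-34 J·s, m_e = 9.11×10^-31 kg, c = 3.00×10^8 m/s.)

The photon carries ΔE = hc/λ = 6.63×10^-34·3.00×10^8/8.39×10^-6 m = 2.371×10^-20 J.
Since ΔE = (4² − 3²)E_1, E_1 = 3.387×10^-21 J, and L = h/√(8m_eE_1) = 4.22×10^-9 m = 4.22 nm.

L = 4.22 nm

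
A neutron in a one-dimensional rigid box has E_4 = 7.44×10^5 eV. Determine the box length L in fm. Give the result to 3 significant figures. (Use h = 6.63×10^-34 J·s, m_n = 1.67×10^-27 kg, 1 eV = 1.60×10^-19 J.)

From E_n = n²h²/(8m_nL²), L = n·h/√(8m_nE_n).
E_4 = 7.44×10^5 eV = 1.190×10^-13 J, so L = 4·6.63×10^-34/√(8·1.67×10^-27·1.190×10^-13) = 6.65×10^-14 m = 66.5 fm.

L = 66.5 fm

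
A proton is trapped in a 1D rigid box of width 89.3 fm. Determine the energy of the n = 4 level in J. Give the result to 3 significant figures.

For an infinite well E_n = n²h²/(8m_pL²), so E_1 = h²/(8m_pL²) = (6.626×10^-34)²/(8·1.673×10^-27·(8.93×10^-14 m)²) = 4.114×10^-15 J.
Then E_4 = 4²·E_1 = 16·4.114×10^-15 J = 6.58×10^-14 J.

E_4 = 6.58×10^-14 J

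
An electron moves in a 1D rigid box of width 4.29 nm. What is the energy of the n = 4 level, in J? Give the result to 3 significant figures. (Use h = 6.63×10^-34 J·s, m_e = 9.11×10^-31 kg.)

For an infinite well E_n = n²h²/(8m_eL²), so E_1 = h²/(8m_eL²) = (6.63×10^-34)²/(8·9.11×10^-31·(4.29×10^-9 m)²) = 3.277×10^-21 J.
Then E_4 = 4²·E_1 = 16·3.277×10^-21 J = 5.24×10^-20 J.

E_4 = 5.24×10^-20 J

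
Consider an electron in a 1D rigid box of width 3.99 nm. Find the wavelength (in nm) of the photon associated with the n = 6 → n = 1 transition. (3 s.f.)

λ = 1.50×10^3 nm

E_1 = h²/(8m_eL²) = 3.784×10^-21 J, so ΔE = (6² − 1²)E_1 = 1.324×10^-19 J.
λ = hc/ΔE = (6.626×10^-34·2.998×10^8)/1.324×10^-19 = 1.50×10^-6 m = 1.50×10^3 nm.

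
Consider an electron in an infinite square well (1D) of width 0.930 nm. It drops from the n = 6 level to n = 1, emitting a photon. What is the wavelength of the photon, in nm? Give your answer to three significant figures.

λ = 81.5 nm

E_1 = h²/(8m_eL²) = 6.966×10^-20 J, so ΔE = (6² − 1²)E_1 = 2.438×10^-18 J.
λ = hc/ΔE = (6.626×10^-34·2.998×10^8)/2.438×10^-18 = 8.15×10^-8 m = 81.5 nm.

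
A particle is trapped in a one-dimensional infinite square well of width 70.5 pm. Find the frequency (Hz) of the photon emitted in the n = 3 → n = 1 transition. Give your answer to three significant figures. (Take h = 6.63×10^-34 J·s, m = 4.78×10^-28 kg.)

E_1 = h²/(8mL²) = 2.313×10^-20 J and ΔE = (3² − 1²)E_1 = 1.850×10^-19 J.
f = ΔE/h = 1.850×10^-19/6.63×10^-34 = 2.79×10^14 Hz.

f = 2.79×10^14 Hz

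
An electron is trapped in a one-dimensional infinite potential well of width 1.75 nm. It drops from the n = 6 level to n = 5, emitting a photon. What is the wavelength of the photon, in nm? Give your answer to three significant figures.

E_1 = h²/(8m_eL²) = 1.967×10^-20 J, so ΔE = (6² − 5²)E_1 = 2.164×10^-19 J.
λ = hc/ΔE = (6.626×10^-34·2.998×10^8)/2.164×10^-19 = 9.18×10^-7 m = 918 nm.

λ = 918 nm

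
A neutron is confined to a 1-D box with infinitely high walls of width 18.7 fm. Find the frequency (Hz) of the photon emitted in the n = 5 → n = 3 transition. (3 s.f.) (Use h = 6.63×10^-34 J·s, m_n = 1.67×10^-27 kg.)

E_1 = h²/(8m_nL²) = 9.409×10^-14 J and ΔE = (5² − 3²)E_1 = 1.505×10^-12 J.
f = ΔE/h = 1.505×10^-12/6.63×10^-34 = 2.27×10^21 Hz.

f = 2.27×10^21 Hz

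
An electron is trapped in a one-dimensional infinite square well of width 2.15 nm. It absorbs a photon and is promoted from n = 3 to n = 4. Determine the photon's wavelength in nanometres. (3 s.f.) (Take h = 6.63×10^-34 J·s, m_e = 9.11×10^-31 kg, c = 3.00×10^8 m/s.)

E_1 = h²/(8m_eL²) = 1.305×10^-20 J, so ΔE = (4² − 3²)E_1 = 9.135×10^-20 J.
λ = hc/ΔE = (6.63×10^-34·3.00×10^8)/9.135×10^-20 = 2.18×10^-6 m = 2.18×10^3 nm.

λ = 2.18×10^3 nm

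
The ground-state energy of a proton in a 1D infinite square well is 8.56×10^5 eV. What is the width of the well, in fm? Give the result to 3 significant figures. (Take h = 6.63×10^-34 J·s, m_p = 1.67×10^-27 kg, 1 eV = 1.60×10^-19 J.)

L = 15.5 fm

From E_n = n²h²/(8m_pL²), L = n·h/√(8m_pE_n).
E_1 = 8.56×10^5 eV = 1.370×10^-13 J, so L = 1·6.63×10^-34/√(8·1.67×10^-27·1.370×10^-13) = 1.55×10^-14 m = 15.5 fm.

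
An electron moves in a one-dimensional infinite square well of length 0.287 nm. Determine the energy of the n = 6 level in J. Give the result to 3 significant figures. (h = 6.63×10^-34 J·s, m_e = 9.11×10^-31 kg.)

For an infinite well E_n = n²h²/(8m_eL²), so E_1 = h²/(8m_eL²) = (6.63×10^-34)²/(8·9.11×10^-31·(2.87×10^-10 m)²) = 7.322×10^-19 J.
Then E_6 = 6²·E_1 = 36·7.322×10^-19 J = 2.64×10^-17 J.

E_6 = 2.64×10^-17 J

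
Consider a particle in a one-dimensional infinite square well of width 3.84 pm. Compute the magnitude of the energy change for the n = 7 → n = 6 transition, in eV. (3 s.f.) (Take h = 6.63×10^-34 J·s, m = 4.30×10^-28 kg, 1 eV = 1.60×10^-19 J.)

E_1 = h²/(8mL²) = 8.666×10^-18 J.
|ΔE| = |7² − 6²|·E_1 = 13·8.666×10^-18 J = 1.127×10^-16 J = 704 eV.

|ΔE| = 704 eV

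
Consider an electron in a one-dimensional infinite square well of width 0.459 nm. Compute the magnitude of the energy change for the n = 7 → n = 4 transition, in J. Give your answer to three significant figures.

E_1 = h²/(8m_eL²) = 2.860×10^-19 J.
|ΔE| = |7² − 4²|·E_1 = 33·2.860×10^-19 J = 9.44×10^-18 J.

|ΔE| = 9.44×10^-18 J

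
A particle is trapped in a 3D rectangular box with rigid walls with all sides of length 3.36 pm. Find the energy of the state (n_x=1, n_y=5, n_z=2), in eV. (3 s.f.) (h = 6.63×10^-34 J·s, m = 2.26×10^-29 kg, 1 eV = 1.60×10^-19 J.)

E = 4.04×10^4 eV

For a 3D rectangular well E = (h²/8m)·Σ n_i²/L_i² = (6.63×10^-34)²/(8·2.26×10^-29) · [1²/(3.36 pm)² + 5²/(3.36 pm)² + 2²/(3.36 pm)²].
Evaluating gives E = 6.461×10^-15 J = 4.04×10^4 eV.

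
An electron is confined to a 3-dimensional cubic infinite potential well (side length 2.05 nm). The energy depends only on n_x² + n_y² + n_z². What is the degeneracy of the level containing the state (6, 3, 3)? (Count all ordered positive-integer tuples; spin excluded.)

The level has n_x² + n_y² + n_z² = 54. The ordered positive-integer solutions are (1, 2, 7), (1, 7, 2), (2, 1, 7), (2, 5, 5), (2, 7, 1), (3, 3, 6), (3, 6, 3), (5, 2, 5), (5, 5, 2), (6, 3, 3), (7, 1, 2), (7, 2, 1).
That gives 12 states.

degeneracy = 12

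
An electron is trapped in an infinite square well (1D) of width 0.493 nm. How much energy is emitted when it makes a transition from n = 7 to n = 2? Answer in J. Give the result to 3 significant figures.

E_1 = h²/(8m_eL²) = 2.479×10^-19 J.
|ΔE| = |7² − 2²|·E_1 = 45·2.479×10^-19 J = 1.12×10^-17 J.

|ΔE| = 1.12×10^-17 J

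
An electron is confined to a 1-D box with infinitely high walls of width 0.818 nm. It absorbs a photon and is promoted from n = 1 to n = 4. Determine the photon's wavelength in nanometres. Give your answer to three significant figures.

λ = 147 nm

E_1 = h²/(8m_eL²) = 9.004×10^-20 J, so ΔE = (4² − 1²)E_1 = 1.351×10^-18 J.
λ = hc/ΔE = (6.626×10^-34·2.998×10^8)/1.351×10^-18 = 1.47×10^-7 m = 147 nm.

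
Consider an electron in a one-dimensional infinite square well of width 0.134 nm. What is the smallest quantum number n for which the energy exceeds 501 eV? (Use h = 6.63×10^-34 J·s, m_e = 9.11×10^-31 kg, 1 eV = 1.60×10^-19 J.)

E_1 = h²/(8m_eL²) = 3.359×10^-18 J = 20.99 eV.
Need n² > 501/20.99 = 23.87, i.e. n > 4.886.
The smallest integer satisfying this is n = 5.

n = 5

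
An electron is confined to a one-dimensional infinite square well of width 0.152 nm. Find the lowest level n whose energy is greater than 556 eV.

E_1 = h²/(8m_eL²) = 2.608×10^-18 J = 16.28 eV.
Need n² > 556/16.28 = 34.15, i.e. n > 5.844.
The smallest integer satisfying this is n = 6.

n = 6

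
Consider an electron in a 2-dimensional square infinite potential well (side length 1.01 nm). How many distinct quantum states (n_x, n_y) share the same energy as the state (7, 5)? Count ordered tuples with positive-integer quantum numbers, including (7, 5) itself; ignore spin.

degeneracy = 2

The level has n_x² + n_y² = 74. The ordered positive-integer solutions are (5, 7), (7, 5).
That gives 2 states.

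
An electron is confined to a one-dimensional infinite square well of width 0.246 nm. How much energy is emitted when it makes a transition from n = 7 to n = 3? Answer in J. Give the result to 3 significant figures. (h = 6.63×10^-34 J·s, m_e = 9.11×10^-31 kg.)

|ΔE| = 3.99×10^-17 J

E_1 = h²/(8m_eL²) = 9.967×10^-19 J.
|ΔE| = |7² − 3²|·E_1 = 40·9.967×10^-19 J = 3.99×10^-17 J.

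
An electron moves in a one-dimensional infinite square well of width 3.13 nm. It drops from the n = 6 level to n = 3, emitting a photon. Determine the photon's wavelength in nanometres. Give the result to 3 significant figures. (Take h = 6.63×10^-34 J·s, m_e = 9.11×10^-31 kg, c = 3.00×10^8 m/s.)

E_1 = h²/(8m_eL²) = 6.156×10^-21 J, so ΔE = (6² − 3²)E_1 = 1.662×10^-19 J.
λ = hc/ΔE = (6.63×10^-34·3.00×10^8)/1.662×10^-19 = 1.20×10^-6 m = 1.20×10^3 nm.

λ = 1.20×10^3 nm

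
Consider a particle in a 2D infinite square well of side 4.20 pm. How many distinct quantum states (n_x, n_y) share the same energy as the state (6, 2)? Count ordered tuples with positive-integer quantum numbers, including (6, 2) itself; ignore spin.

The level has n_x² + n_y² = 40. The ordered positive-integer solutions are (2, 6), (6, 2).
That gives 2 states.

degeneracy = 2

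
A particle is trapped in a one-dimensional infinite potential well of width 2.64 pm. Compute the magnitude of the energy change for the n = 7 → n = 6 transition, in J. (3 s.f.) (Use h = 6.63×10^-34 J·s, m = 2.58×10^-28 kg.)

E_1 = h²/(8mL²) = 3.056×10^-17 J.
|ΔE| = |7² − 6²|·E_1 = 13·3.056×10^-17 J = 3.97×10^-16 J.

|ΔE| = 3.97×10^-16 J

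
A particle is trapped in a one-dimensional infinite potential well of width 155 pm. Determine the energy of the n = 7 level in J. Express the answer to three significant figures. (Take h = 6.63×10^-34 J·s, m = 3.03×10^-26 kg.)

For an infinite well E_n = n²h²/(8mL²), so E_1 = h²/(8mL²) = (6.63×10^-34)²/(8·3.03×10^-26·(1.55×10^-10 m)²) = 7.548×10^-23 J.
Then E_7 = 7²·E_1 = 49·7.548×10^-23 J = 3.70×10^-21 J.

E_7 = 3.70×10^-21 J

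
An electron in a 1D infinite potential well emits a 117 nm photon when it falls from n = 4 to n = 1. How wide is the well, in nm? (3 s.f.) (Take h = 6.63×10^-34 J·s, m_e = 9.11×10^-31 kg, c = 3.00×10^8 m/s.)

The photon carries ΔE = hc/λ = 6.63×10^-34·3.00×10^8/1.17×10^-7 m = 1.700×10^-18 J.
Since ΔE = (4² − 1²)E_1, E_1 = 1.133×10^-19 J, and L = h/√(8m_eE_1) = 7.30×10^-10 m = 0.730 nm.

L = 0.730 nm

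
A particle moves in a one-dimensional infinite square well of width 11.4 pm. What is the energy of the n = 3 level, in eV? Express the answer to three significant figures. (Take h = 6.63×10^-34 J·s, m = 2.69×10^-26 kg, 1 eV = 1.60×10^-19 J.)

E_3 = 0.884 eV

For an infinite well E_n = n²h²/(8mL²), so E_1 = h²/(8mL²) = (6.63×10^-34)²/(8·2.69×10^-26·(1.14×10^-11 m)²) = 1.572×10^-20 J.
Then E_3 = 3²·E_1 = 9·1.572×10^-20 J = 1.415×10^-19 J.
Converting, E_3 = 1.415×10^-19 J / (1.60×10^-19 J/eV) = 0.884 eV.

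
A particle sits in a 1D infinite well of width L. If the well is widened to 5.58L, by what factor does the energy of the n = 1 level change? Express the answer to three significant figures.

0.0321

E_n ∝ 1/L², so the energy scales by 1/5.58² = 0.0321.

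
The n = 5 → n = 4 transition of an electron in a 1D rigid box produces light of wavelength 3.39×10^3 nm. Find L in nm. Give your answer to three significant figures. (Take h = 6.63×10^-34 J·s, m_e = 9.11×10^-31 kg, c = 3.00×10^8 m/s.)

L = 3.04 nm

The photon carries ΔE = hc/λ = 6.63×10^-34·3.00×10^8/3.39×10^-6 m = 5.867×10^-20 J.
Since ΔE = (5² − 4²)E_1, E_1 = 6.519×10^-21 J, and L = h/√(8m_eE_1) = 3.04×10^-9 m = 3.04 nm.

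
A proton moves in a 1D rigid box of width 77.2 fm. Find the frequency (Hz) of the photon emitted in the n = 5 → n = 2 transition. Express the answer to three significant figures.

E_1 = h²/(8m_pL²) = 5.504×10^-15 J and ΔE = (5² − 2²)E_1 = 1.156×10^-13 J.
f = ΔE/h = 1.156×10^-13/6.626×10^-34 = 1.74×10^20 Hz.

f = 1.74×10^20 Hz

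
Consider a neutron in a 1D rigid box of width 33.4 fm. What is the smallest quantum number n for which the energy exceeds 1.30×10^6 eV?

n = 3

E_1 = h²/(8m_nL²) = 2.937×10^-14 J = 1.833×10^5 eV.
Need n² > 1.30×10^6/1.833×10^5 = 7.092, i.e. n > 2.663.
The smallest integer satisfying this is n = 3.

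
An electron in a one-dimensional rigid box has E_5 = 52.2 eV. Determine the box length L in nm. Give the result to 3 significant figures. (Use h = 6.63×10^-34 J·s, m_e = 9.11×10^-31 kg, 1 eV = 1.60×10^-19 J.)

L = 0.425 nm

From E_n = n²h²/(8m_eL²), L = n·h/√(8m_eE_n).
E_5 = 52.2 eV = 8.352×10^-18 J, so L = 5·6.63×10^-34/√(8·9.11×10^-31·8.352×10^-18) = 4.25×10^-10 m = 0.425 nm.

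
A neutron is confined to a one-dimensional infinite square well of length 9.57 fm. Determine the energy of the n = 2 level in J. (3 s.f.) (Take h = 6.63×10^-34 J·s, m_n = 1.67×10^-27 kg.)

For an infinite well E_n = n²h²/(8m_nL²), so E_1 = h²/(8m_nL²) = (6.63×10^-34)²/(8·1.67×10^-27·(9.57×10^-15 m)²) = 3.592×10^-13 J.
Then E_2 = 2²·E_1 = 4·3.592×10^-13 J = 1.44×10^-12 J.

E_2 = 1.44×10^-12 J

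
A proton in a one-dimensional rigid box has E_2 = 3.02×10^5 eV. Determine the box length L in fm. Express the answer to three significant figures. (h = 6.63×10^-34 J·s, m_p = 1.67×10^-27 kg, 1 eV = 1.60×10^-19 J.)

From E_n = n²h²/(8m_pL²), L = n·h/√(8m_pE_n).
E_2 = 3.02×10^5 eV = 4.832×10^-14 J, so L = 2·6.63×10^-34/√(8·1.67×10^-27·4.832×10^-14) = 5.22×10^-14 m = 52.2 fm.

L = 52.2 fm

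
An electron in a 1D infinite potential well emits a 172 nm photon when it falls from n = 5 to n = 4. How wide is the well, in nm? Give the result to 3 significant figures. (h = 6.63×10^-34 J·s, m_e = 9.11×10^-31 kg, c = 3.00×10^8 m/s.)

L = 0.685 nm

The photon carries ΔE = hc/λ = 6.63×10^-34·3.00×10^8/1.72×10^-7 m = 1.156×10^-18 J.
Since ΔE = (5² − 4²)E_1, E_1 = 1.284×10^-19 J, and L = h/√(8m_eE_1) = 6.85×10^-10 m = 0.685 nm.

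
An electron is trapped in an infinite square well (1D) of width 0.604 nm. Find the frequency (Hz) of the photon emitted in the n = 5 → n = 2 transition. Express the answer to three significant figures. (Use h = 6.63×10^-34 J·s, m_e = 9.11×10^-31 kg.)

E_1 = h²/(8m_eL²) = 1.653×10^-19 J and ΔE = (5² − 2²)E_1 = 3.471×10^-18 J.
f = ΔE/h = 3.471×10^-18/6.63×10^-34 = 5.24×10^15 Hz.

f = 5.24×10^15 Hz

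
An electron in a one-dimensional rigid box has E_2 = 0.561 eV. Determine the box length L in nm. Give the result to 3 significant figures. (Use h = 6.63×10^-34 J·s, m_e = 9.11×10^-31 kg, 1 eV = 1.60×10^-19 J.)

L = 1.64 nm

From E_n = n²h²/(8m_eL²), L = n·h/√(8m_eE_n).
E_2 = 0.561 eV = 8.976×10^-20 J, so L = 2·6.63×10^-34/√(8·9.11×10^-31·8.976×10^-20) = 1.64×10^-9 m = 1.64 nm.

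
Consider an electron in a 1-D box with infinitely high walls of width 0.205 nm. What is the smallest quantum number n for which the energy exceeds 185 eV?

E_1 = h²/(8m_eL²) = 1.434×10^-18 J = 8.951 eV.
Need n² > 185/8.951 = 20.67, i.e. n > 4.546.
The smallest integer satisfying this is n = 5.

n = 5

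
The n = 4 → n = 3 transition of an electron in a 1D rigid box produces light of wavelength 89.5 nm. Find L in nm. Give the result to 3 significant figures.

L = 0.436 nm

The photon carries ΔE = hc/λ = 6.626×10^-34·2.998×10^8/8.95×10^-8 m = 2.220×10^-18 J.
Since ΔE = (4² − 3²)E_1, E_1 = 3.171×10^-19 J, and L = h/√(8m_eE_1) = 4.36×10^-10 m = 0.436 nm.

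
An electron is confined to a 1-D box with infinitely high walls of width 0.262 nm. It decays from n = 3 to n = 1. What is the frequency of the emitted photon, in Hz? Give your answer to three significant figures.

f = 1.06×10^16 Hz

E_1 = h²/(8m_eL²) = 8.777×10^-19 J and ΔE = (3² − 1²)E_1 = 7.022×10^-18 J.
f = ΔE/h = 7.022×10^-18/6.626×10^-34 = 1.06×10^16 Hz.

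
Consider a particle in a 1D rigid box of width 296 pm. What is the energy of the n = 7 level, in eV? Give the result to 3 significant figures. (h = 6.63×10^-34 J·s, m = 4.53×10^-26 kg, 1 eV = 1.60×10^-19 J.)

E_7 = 0.00424 eV

For an infinite well E_n = n²h²/(8mL²), so E_1 = h²/(8mL²) = (6.63×10^-34)²/(8·4.53×10^-26·(2.96×10^-10 m)²) = 1.384×10^-23 J.
Then E_7 = 7²·E_1 = 49·1.384×10^-23 J = 6.782×10^-22 J.
Converting, E_7 = 6.782×10^-22 J / (1.60×10^-19 J/eV) = 0.00424 eV.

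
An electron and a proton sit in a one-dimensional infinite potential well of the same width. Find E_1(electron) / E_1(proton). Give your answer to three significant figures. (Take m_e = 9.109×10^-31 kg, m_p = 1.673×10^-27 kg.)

E_n ∝ 1/m at fixed n and L, so the ratio is m_p/m_e = 1.673×10^-27/9.109×10^-31 = 1.84×10^3.

1.84×10^3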